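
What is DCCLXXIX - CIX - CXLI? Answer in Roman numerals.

DCCLXXIX = 779, CIX = 109, CXLI = 141
779 - 109 = 670
670 - 141 = 529

DXXIX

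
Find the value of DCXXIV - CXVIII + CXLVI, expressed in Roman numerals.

DCXXIV = 624, CXVIII = 118, CXLVI = 146
624 - 118 = 506
506 + 146 = 652

DCLII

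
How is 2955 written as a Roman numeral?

Convert 2955 to Roman numerals:
  2955 contains 2×1000 (MM)
  955 contains 1×900 (CM)
  55 contains 1×50 (L)
  5 contains 1×5 (V)

MMCMLV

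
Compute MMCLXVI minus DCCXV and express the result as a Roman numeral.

MMCLXVI = 2166
DCCXV = 715
2166 - 715 = 1451

MCDLI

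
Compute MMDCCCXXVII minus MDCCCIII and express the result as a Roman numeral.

MMDCCCXXVII = 2827
MDCCCIII = 1803
2827 - 1803 = 1024

MXXIV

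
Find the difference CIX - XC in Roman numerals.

CIX = 109
XC = 90
109 - 90 = 19

XIX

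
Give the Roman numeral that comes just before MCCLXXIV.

MCCLXXIV = 1274, so the previous integer is 1274 - 1 = 1273

MCCLXXIII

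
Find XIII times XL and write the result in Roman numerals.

XIII = 13
XL = 40
13 × 40 = 520

DXX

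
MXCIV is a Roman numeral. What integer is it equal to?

MXCIV: M=1000, XC=90, IV=4
1000 + 90 + 4 = 1094

1094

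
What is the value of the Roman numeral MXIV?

MXIV: M=1000, X=10, IV=4
1000 + 10 + 4 = 1014

1014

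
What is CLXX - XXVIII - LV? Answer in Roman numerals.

CLXX = 170, XXVIII = 28, LV = 55
170 - 28 = 142
142 - 55 = 87

LXXXVII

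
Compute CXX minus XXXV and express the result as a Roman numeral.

CXX = 120
XXXV = 35
120 - 35 = 85

LXXXV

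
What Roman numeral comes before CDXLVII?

CDXLVII = 447; previous is 446

CDXLVI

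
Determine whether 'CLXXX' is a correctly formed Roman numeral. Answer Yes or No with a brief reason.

'CLXXX': Check the rules: uses only the symbols I, V, X, L, C, D, M; no symbol is repeated more than three times in a row; V, L and D each appear at most once; no smaller symbol precedes a larger one (values never increase from left to right). Value: C (100) + L (50) + X (10) + X (10) + X (10) = 180. So it is a valid standard Roman numeral.

Yes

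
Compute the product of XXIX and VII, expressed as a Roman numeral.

XXIX = 29
VII = 7
29 × 7 = 203

CCIII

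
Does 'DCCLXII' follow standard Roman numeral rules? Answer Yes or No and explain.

'DCCLXII': Check the rules: uses only the symbols I, V, X, L, C, D, M; no symbol is repeated more than three times in a row; V, L and D each appear at most once; no smaller symbol precedes a larger one (values never increase from left to right). Value: D (500) + C (100) + C (100) + L (50) + X (10) + I (1) + I (1) = 762. So it is a valid standard Roman numeral.

Yes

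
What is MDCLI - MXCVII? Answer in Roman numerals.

MDCLI = 1651
MXCVII = 1097
1651 - 1097 = 554

DLIV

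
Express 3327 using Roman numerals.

Convert 3327 to Roman numerals:
  3327 contains 3×1000 (MMM)
  327 contains 3×100 (CCC)
  27 contains 2×10 (XX)
  7 contains 1×5 (V)
  2 contains 2×1 (II)

MMMCCCXXVII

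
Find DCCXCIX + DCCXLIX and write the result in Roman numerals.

DCCXCIX = 799
DCCXLIX = 749
799 + 749 = 1548

MDXLVIII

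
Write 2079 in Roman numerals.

Convert 2079 to Roman numerals:
  2079 contains 2×1000 (MM)
  79 contains 1×50 (L)
  29 contains 2×10 (XX)
  9 contains 1×9 (IX)

MMLXXIX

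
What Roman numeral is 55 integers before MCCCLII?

MCCCLII = 1352
1352 - 55 = 1297

MCCXCVII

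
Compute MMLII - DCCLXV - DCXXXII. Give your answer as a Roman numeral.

MMLII = 2052, DCCLXV = 765, DCXXXII = 632
2052 - 765 = 1287
1287 - 632 = 655

DCLV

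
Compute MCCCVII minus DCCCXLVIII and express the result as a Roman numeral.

MCCCVII = 1307
DCCCXLVIII = 848
1307 - 848 = 459

CDLIX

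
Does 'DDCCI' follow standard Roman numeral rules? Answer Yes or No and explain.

'DDCCI': D should not appear more than once

No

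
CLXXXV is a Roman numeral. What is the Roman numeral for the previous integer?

CLXXXV = 185; previous is 184

CLXXXIV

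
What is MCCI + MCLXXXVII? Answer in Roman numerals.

MCCI = 1201
MCLXXXVII = 1187
1201 + 1187 = 2388

MMCCCLXXXVIII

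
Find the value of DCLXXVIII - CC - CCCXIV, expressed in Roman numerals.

DCLXXVIII = 678, CC = 200, CCCXIV = 314
678 - 200 = 478
478 - 314 = 164

CLXIV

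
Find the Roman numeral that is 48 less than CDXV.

CDXV = 415
415 - 48 = 367

CCCLXVII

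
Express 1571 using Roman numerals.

Convert 1571 to Roman numerals:
  1571 contains 1×1000 (M)
  571 contains 1×500 (D)
  71 contains 1×50 (L)
  21 contains 2×10 (XX)
  1 contains 1×1 (I)

MDLXXI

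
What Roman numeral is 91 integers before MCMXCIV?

MCMXCIV = 1994
1994 - 91 = 1903

MCMIII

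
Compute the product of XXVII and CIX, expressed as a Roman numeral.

XXVII = 27
CIX = 109
27 × 109 = 2943

MMCMXLIII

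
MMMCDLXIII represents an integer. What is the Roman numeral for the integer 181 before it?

MMMCDLXIII = 3463
3463 - 181 = 3282

MMMCCLXXXII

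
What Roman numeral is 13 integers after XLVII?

XLVII = 47
47 + 13 = 60

LX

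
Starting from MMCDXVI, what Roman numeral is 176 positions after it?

MMCDXVI = 2416
2416 + 176 = 2592

MMDXCII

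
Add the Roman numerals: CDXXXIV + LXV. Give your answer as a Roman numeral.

CDXXXIV = 434
LXV = 65
434 + 65 = 499

CDXCIX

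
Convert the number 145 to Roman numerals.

Convert 145 to Roman numerals:
  145 contains 1×100 (C)
  45 contains 1×40 (XL)
  5 contains 1×5 (V)

CXLV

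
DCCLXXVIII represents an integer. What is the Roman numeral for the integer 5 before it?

DCCLXXVIII = 778
778 - 5 = 773

DCCLXXIII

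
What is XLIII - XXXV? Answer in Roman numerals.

XLIII = 43
XXXV = 35
43 - 35 = 8

VIII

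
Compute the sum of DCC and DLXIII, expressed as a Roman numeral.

DCC = 700
DLXIII = 563
700 + 563 = 1263

MCCLXIII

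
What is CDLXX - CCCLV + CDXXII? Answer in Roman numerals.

CDLXX = 470, CCCLV = 355, CDXXII = 422
470 - 355 = 115
115 + 422 = 537

DXXXVII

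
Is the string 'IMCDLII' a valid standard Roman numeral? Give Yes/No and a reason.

'IMCDLII': Invalid subtractive combination: IM

No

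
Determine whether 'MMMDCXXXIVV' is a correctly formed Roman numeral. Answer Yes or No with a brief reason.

'MMMDCXXXIVV': V should not appear more than once

No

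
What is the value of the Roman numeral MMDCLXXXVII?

MMDCLXXXVII: M=1000, M=1000, D=500, C=100, L=50, X=10, X=10, X=10, V=5, I=1, I=1
1000 + 1000 + 500 + 100 + 50 + 10 + 10 + 10 + 5 + 1 + 1 = 2687

2687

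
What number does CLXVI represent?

CLXVI: C=100, L=50, X=10, V=5, I=1
100 + 50 + 10 + 5 + 1 = 166

166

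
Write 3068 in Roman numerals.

Convert 3068 to Roman numerals:
  3068 contains 3×1000 (MMM)
  68 contains 1×50 (L)
  18 contains 1×10 (X)
  8 contains 1×5 (V)
  3 contains 3×1 (III)

MMMLXVIII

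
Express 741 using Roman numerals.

Convert 741 to Roman numerals:
  741 contains 1×500 (D)
  241 contains 2×100 (CC)
  41 contains 1×40 (XL)
  1 contains 1×1 (I)

DCCXLI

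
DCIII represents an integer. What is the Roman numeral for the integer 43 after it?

DCIII = 603
603 + 43 = 646

DCXLVI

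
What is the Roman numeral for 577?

Convert 577 to Roman numerals:
  577 contains 1×500 (D)
  77 contains 1×50 (L)
  27 contains 2×10 (XX)
  7 contains 1×5 (V)
  2 contains 2×1 (II)

DLXXVII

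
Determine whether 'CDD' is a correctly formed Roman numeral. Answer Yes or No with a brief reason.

'CDD': D should not appear more than once

No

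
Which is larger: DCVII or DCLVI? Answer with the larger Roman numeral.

DCVII = 607
DCLVI = 656
656 is larger

DCLVI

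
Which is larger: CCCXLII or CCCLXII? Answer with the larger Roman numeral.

CCCXLII = 342
CCCLXII = 362
362 is larger

CCCLXII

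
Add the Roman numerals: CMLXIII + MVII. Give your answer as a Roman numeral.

CMLXIII = 963
MVII = 1007
963 + 1007 = 1970

MCMLXX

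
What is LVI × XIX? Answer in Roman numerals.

LVI = 56
XIX = 19
56 × 19 = 1064

MLXIV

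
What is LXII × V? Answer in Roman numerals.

LXII = 62
V = 5
62 × 5 = 310

CCCX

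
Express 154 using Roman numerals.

Convert 154 to Roman numerals:
  154 contains 1×100 (C)
  54 contains 1×50 (L)
  4 contains 1×4 (IV)

CLIV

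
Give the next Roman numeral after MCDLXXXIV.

MCDLXXXIV = 1484, so the next integer is 1484 + 1 = 1485

MCDLXXXV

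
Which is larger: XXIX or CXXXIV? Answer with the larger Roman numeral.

XXIX = 29
CXXXIV = 134
134 is larger

CXXXIV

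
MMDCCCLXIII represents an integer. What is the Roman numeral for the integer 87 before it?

MMDCCCLXIII = 2863
2863 - 87 = 2776

MMDCCLXXVI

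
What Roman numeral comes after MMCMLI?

MMCMLI = 2951, so the next integer is 2951 + 1 = 2952

MMCMLII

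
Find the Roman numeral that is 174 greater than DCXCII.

DCXCII = 692
692 + 174 = 866

DCCCLXVI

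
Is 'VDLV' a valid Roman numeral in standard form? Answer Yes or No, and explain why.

'VDLV': V should not appear more than once

No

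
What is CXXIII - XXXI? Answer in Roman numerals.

CXXIII = 123
XXXI = 31
123 - 31 = 92

XCII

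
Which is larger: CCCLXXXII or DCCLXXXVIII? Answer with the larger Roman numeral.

CCCLXXXII = 382
DCCLXXXVIII = 788
788 is larger

DCCLXXXVIII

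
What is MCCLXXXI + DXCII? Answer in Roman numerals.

MCCLXXXI = 1281
DXCII = 592
1281 + 592 = 1873

MDCCCLXXIII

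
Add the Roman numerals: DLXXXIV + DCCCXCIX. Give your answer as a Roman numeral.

DLXXXIV = 584
DCCCXCIX = 899
584 + 899 = 1483

MCDLXXXIII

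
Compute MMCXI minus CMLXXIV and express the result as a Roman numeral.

MMCXI = 2111
CMLXXIV = 974
2111 - 974 = 1137

MCXXXVII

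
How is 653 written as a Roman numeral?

Convert 653 to Roman numerals:
  653 contains 1×500 (D)
  153 contains 1×100 (C)
  53 contains 1×50 (L)
  3 contains 3×1 (III)

DCLIII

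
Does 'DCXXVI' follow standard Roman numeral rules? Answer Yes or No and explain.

'DCXXVI': Check the rules: uses only the symbols I, V, X, L, C, D, M; no symbol is repeated more than three times in a row; V, L and D each appear at most once; no smaller symbol precedes a larger one (values never increase from left to right). Value: D (500) + C (100) + X (10) + X (10) + V (5) + I (1) = 626. So it is a valid standard Roman numeral.

Yes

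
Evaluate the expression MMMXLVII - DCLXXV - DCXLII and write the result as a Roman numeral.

MMMXLVII = 3047, DCLXXV = 675, DCXLII = 642
3047 - 675 = 2372
2372 - 642 = 1730

MDCCXXX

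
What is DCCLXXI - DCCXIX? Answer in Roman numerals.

DCCLXXI = 771
DCCXIX = 719
771 - 719 = 52

LII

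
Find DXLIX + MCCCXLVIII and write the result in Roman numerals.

DXLIX = 549
MCCCXLVIII = 1348
549 + 1348 = 1897

MDCCCXCVII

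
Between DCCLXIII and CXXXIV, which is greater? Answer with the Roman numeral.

DCCLXIII = 763
CXXXIV = 134
763 is larger

DCCLXIII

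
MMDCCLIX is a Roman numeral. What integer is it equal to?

MMDCCLIX: M=1000, M=1000, D=500, C=100, C=100, L=50, IX=9
1000 + 1000 + 500 + 100 + 100 + 50 + 9 = 2759

2759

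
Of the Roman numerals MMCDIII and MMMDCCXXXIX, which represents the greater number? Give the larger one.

MMCDIII = 2403
MMMDCCXXXIX = 3739
3739 is larger

MMMDCCXXXIX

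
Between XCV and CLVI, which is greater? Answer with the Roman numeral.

XCV = 95
CLVI = 156
156 is larger

CLVI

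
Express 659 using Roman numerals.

Convert 659 to Roman numerals:
  659 contains 1×500 (D)
  159 contains 1×100 (C)
  59 contains 1×50 (L)
  9 contains 1×9 (IX)

DCLIX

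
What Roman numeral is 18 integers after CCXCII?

CCXCII = 292
292 + 18 = 310

CCCX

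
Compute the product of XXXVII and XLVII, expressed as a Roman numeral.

XXXVII = 37
XLVII = 47
37 × 47 = 1739

MDCCXXXIX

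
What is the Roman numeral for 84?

Convert 84 to Roman numerals:
  84 contains 1×50 (L)
  34 contains 3×10 (XXX)
  4 contains 1×4 (IV)

LXXXIV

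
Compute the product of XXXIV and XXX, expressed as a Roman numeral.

XXXIV = 34
XXX = 30
34 × 30 = 1020

MXX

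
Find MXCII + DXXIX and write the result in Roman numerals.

MXCII = 1092
DXXIX = 529
1092 + 529 = 1621

MDCXXI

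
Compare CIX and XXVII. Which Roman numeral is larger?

CIX = 109
XXVII = 27
109 is larger

CIX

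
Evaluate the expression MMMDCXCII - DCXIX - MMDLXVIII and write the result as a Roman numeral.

MMMDCXCII = 3692, DCXIX = 619, MMDLXVIII = 2568
3692 - 619 = 3073
3073 - 2568 = 505

DV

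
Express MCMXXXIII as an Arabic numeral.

MCMXXXIII: M=1000, CM=900, X=10, X=10, X=10, I=1, I=1, I=1
1000 + 900 + 10 + 10 + 10 + 1 + 1 + 1 = 1933

1933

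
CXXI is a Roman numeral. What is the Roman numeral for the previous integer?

CXXI = 121; previous is 120

CXX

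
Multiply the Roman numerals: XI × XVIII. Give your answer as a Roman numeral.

XI = 11
XVIII = 18
11 × 18 = 198

CXCVIII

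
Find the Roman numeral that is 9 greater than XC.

XC = 90
90 + 9 = 99

XCIX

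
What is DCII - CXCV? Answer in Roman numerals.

DCII = 602
CXCV = 195
602 - 195 = 407

CDVII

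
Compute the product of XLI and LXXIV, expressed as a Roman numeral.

XLI = 41
LXXIV = 74
41 × 74 = 3034

MMMXXXIV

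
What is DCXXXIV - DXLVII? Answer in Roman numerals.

DCXXXIV = 634
DXLVII = 547
634 - 547 = 87

LXXXVII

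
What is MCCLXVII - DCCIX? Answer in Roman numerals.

MCCLXVII = 1267
DCCIX = 709
1267 - 709 = 558

DLVIII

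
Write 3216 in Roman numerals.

Convert 3216 to Roman numerals:
  3216 contains 3×1000 (MMM)
  216 contains 2×100 (CC)
  16 contains 1×10 (X)
  6 contains 1×5 (V)
  1 contains 1×1 (I)

MMMCCXVI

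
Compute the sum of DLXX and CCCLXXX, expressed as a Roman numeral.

DLXX = 570
CCCLXXX = 380
570 + 380 = 950

CML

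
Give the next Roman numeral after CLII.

CLII = 152, so the next integer is 152 + 1 = 153

CLIII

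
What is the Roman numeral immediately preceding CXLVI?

CXLVI = 146; previous is 145

CXLV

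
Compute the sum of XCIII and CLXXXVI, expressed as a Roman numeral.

XCIII = 93
CLXXXVI = 186
93 + 186 = 279

CCLXXIX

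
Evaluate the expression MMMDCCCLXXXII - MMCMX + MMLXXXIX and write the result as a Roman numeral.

MMMDCCCLXXXII = 3882, MMCMX = 2910, MMLXXXIX = 2089
3882 - 2910 = 972
972 + 2089 = 3061

MMMLXI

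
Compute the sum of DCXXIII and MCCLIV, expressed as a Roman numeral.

DCXXIII = 623
MCCLIV = 1254
623 + 1254 = 1877

MDCCCLXXVII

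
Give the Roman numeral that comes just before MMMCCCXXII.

MMMCCCXXII = 3322; previous is 3321

MMMCCCXXI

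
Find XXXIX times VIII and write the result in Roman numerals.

XXXIX = 39
VIII = 8
39 × 8 = 312

CCCXII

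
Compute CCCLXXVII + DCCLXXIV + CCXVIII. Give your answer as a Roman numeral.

CCCLXXVII = 377, DCCLXXIV = 774, CCXVIII = 218
377 + 774 = 1151
1151 + 218 = 1369

MCCCLXIX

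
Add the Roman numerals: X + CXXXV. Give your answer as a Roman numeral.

X = 10
CXXXV = 135
10 + 135 = 145

CXLV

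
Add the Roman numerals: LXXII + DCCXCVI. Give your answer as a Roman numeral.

LXXII = 72
DCCXCVI = 796
72 + 796 = 868

DCCCLXVIII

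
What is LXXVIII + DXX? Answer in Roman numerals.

LXXVIII = 78
DXX = 520
78 + 520 = 598

DXCVIII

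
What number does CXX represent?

CXX: C=100, X=10, X=10
100 + 10 + 10 = 120

120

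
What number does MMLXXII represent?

MMLXXII: M=1000, M=1000, L=50, X=10, X=10, I=1, I=1
1000 + 1000 + 50 + 10 + 10 + 1 + 1 = 2072

2072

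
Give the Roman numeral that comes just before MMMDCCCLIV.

MMMDCCCLIV = 3854; previous is 3853

MMMDCCCLIII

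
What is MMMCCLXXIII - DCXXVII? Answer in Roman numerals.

MMMCCLXXIII = 3273
DCXXVII = 627
3273 - 627 = 2646

MMDCXLVI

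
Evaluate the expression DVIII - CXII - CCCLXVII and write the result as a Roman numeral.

DVIII = 508, CXII = 112, CCCLXVII = 367
508 - 112 = 396
396 - 367 = 29

XXIX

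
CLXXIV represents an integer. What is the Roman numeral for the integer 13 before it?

CLXXIV = 174
174 - 13 = 161

CLXI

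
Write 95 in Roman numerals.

Convert 95 to Roman numerals:
  95 contains 1×90 (XC)
  5 contains 1×5 (V)

XCV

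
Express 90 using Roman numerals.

Convert 90 to Roman numerals:
  90 contains 1×90 (XC)

XC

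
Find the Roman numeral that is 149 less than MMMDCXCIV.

MMMDCXCIV = 3694
3694 - 149 = 3545

MMMDXLV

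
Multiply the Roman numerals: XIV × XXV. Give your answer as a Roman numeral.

XIV = 14
XXV = 25
14 × 25 = 350

CCCL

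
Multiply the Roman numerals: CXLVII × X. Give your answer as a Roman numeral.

CXLVII = 147
X = 10
147 × 10 = 1470

MCDLXX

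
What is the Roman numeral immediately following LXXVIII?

LXXVIII = 78, so the next integer is 78 + 1 = 79

LXXIX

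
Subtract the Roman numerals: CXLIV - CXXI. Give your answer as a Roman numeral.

CXLIV = 144
CXXI = 121
144 - 121 = 23

XXIII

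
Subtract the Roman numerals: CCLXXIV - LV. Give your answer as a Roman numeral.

CCLXXIV = 274
LV = 55
274 - 55 = 219

CCXIX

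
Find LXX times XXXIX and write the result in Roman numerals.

LXX = 70
XXXIX = 39
70 × 39 = 2730

MMDCCXXX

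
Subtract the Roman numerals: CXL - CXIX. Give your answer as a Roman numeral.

CXL = 140
CXIX = 119
140 - 119 = 21

XXI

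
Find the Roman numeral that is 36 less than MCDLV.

MCDLV = 1455
1455 - 36 = 1419

MCDXIX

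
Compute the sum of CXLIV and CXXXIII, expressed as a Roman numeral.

CXLIV = 144
CXXXIII = 133
144 + 133 = 277

CCLXXVII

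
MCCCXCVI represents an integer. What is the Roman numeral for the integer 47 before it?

MCCCXCVI = 1396
1396 - 47 = 1349

MCCCXLIX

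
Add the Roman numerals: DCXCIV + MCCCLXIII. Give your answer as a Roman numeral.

DCXCIV = 694
MCCCLXIII = 1363
694 + 1363 = 2057

MMLVII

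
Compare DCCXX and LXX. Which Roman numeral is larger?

DCCXX = 720
LXX = 70
720 is larger

DCCXX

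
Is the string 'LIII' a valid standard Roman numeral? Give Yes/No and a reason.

'LIII': Check the rules: uses only the symbols I, V, X, L, C, D, M; no symbol is repeated more than three times in a row; V, L and D each appear at most once; no smaller symbol precedes a larger one (values never increase from left to right). Value: L (50) + I (1) + I (1) + I (1) = 53. So it is a valid standard Roman numeral.

Yes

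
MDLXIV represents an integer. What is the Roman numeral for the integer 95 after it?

MDLXIV = 1564
1564 + 95 = 1659

MDCLIX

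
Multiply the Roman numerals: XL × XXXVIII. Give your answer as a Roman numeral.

XL = 40
XXXVIII = 38
40 × 38 = 1520

MDXX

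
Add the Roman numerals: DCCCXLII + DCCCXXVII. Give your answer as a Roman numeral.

DCCCXLII = 842
DCCCXXVII = 827
842 + 827 = 1669

MDCLXIX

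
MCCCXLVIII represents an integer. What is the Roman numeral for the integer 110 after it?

MCCCXLVIII = 1348
1348 + 110 = 1458

MCDLVIII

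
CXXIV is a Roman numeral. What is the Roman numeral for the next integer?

CXXIV = 124; next is 125

CXXV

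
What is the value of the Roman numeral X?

X: X=10

10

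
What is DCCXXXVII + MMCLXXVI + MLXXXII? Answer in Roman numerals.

DCCXXXVII = 737, MMCLXXVI = 2176, MLXXXII = 1082
737 + 2176 = 2913
2913 + 1082 = 3995

MMMCMXCV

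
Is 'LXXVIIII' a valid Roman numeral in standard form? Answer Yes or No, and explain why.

'LXXVIIII': More than 3 consecutive I's

No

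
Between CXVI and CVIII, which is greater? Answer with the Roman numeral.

CXVI = 116
CVIII = 108
116 is larger

CXVI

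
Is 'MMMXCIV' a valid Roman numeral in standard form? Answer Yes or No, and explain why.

'MMMXCIV': Check the rules: uses only the symbols I, V, X, L, C, D, M; no symbol is repeated more than three times in a row; V, L and D each appear at most once; the only places a smaller symbol precedes a larger one are the allowed subtractive pairs XC, IV, the symbol right after such a pair (if any) is smaller than the pair's first symbol, and otherwise the values never increase from left to right. Value: M (1000) + M (1000) + M (1000) + XC (90) + IV (4) = 3094. So it is a valid standard Roman numeral.

Yes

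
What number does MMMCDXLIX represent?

MMMCDXLIX: M=1000, M=1000, M=1000, CD=400, XL=40, IX=9
1000 + 1000 + 1000 + 400 + 40 + 9 = 3449

3449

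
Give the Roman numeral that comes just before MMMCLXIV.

MMMCLXIV = 3164; previous is 3163

MMMCLXIII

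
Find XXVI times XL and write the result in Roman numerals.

XXVI = 26
XL = 40
26 × 40 = 1040

MXL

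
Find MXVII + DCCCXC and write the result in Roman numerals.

MXVII = 1017
DCCCXC = 890
1017 + 890 = 1907

MCMVII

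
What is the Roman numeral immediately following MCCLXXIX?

MCCLXXIX = 1279, so the next integer is 1279 + 1 = 1280

MCCLXXX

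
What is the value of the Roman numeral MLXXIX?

MLXXIX: M=1000, L=50, X=10, X=10, IX=9
1000 + 50 + 10 + 10 + 9 = 1079

1079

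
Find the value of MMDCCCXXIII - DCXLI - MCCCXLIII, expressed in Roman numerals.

MMDCCCXXIII = 2823, DCXLI = 641, MCCCXLIII = 1343
2823 - 641 = 2182
2182 - 1343 = 839

DCCCXXXIX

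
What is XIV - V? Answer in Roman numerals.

XIV = 14
V = 5
14 - 5 = 9

IX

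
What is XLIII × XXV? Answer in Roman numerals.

XLIII = 43
XXV = 25
43 × 25 = 1075

MLXXV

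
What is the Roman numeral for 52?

Convert 52 to Roman numerals:
  52 contains 1×50 (L)
  2 contains 2×1 (II)

LII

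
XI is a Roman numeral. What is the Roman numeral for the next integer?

XI = 11; next is 12

XII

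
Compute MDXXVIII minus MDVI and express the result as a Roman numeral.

MDXXVIII = 1528
MDVI = 1506
1528 - 1506 = 22

XXII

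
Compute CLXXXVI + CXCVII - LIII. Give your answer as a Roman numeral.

CLXXXVI = 186, CXCVII = 197, LIII = 53
186 + 197 = 383
383 - 53 = 330

CCCXXX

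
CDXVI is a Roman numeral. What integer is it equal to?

CDXVI: CD=400, X=10, V=5, I=1
400 + 10 + 5 + 1 = 416

416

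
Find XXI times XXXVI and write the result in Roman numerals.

XXI = 21
XXXVI = 36
21 × 36 = 756

DCCLVI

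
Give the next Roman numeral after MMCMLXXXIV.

MMCMLXXXIV = 2984, so the next integer is 2984 + 1 = 2985

MMCMLXXXV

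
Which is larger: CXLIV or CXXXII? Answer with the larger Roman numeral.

CXLIV = 144
CXXXII = 132
144 is larger

CXLIV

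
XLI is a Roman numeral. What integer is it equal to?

XLI: XL=40, I=1
40 + 1 = 41

41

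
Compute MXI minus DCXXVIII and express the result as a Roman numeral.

MXI = 1011
DCXXVIII = 628
1011 - 628 = 383

CCCLXXXIII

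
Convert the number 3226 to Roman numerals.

Convert 3226 to Roman numerals:
  3226 contains 3×1000 (MMM)
  226 contains 2×100 (CC)
  26 contains 2×10 (XX)
  6 contains 1×5 (V)
  1 contains 1×1 (I)

MMMCCXXVI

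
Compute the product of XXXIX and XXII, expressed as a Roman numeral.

XXXIX = 39
XXII = 22
39 × 22 = 858

DCCCLVIII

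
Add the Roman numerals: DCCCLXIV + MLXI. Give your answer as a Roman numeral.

DCCCLXIV = 864
MLXI = 1061
864 + 1061 = 1925

MCMXXV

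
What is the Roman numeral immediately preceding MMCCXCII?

MMCCXCII = 2292; previous is 2291

MMCCXCI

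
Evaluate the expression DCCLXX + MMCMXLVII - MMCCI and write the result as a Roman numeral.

DCCLXX = 770, MMCMXLVII = 2947, MMCCI = 2201
770 + 2947 = 3717
3717 - 2201 = 1516

MDXVI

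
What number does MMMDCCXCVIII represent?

MMMDCCXCVIII: M=1000, M=1000, M=1000, D=500, C=100, C=100, XC=90, V=5, I=1, I=1, I=1
1000 + 1000 + 1000 + 500 + 100 + 100 + 90 + 5 + 1 + 1 + 1 = 3798

3798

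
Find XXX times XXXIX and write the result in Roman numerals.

XXX = 30
XXXIX = 39
30 × 39 = 1170

MCLXX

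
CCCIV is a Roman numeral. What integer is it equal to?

CCCIV: C=100, C=100, C=100, IV=4
100 + 100 + 100 + 4 = 304

304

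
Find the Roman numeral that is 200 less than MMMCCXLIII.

MMMCCXLIII = 3243
3243 - 200 = 3043

MMMXLIII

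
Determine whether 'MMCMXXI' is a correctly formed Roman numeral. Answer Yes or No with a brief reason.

'MMCMXXI': Check the rules: uses only the symbols I, V, X, L, C, D, M; no symbol is repeated more than three times in a row; V, L and D each appear at most once; the only place a smaller symbol precedes a larger one is the allowed subtractive pair CM, the symbol right after such a pair (if any) is smaller than the pair's first symbol, and otherwise the values never increase from left to right. Value: M (1000) + M (1000) + CM (900) + X (10) + X (10) + I (1) = 2921. So it is a valid standard Roman numeral.

Yes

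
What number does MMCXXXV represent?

MMCXXXV: M=1000, M=1000, C=100, X=10, X=10, X=10, V=5
1000 + 1000 + 100 + 10 + 10 + 10 + 5 = 2135

2135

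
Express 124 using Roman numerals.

Convert 124 to Roman numerals:
  124 contains 1×100 (C)
  24 contains 2×10 (XX)
  4 contains 1×4 (IV)

CXXIV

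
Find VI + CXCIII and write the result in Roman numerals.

VI = 6
CXCIII = 193
6 + 193 = 199

CXCIX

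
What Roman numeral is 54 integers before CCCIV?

CCCIV = 304
304 - 54 = 250

CCL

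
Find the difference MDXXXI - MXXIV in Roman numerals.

MDXXXI = 1531
MXXIV = 1024
1531 - 1024 = 507

DVII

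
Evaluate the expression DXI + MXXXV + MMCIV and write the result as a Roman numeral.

DXI = 511, MXXXV = 1035, MMCIV = 2104
511 + 1035 = 1546
1546 + 2104 = 3650

MMMDCL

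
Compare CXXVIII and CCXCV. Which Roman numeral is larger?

CXXVIII = 128
CCXCV = 295
295 is larger

CCXCV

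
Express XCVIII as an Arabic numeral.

XCVIII: XC=90, V=5, I=1, I=1, I=1
90 + 5 + 1 + 1 + 1 = 98

98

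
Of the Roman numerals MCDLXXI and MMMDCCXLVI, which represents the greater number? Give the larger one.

MCDLXXI = 1471
MMMDCCXLVI = 3746
3746 is larger

MMMDCCXLVI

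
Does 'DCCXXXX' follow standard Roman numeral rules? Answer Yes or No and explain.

'DCCXXXX': More than 3 consecutive X's

No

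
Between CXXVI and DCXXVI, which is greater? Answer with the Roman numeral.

CXXVI = 126
DCXXVI = 626
626 is larger

DCXXVI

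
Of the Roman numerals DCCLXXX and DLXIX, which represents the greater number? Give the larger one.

DCCLXXX = 780
DLXIX = 569
780 is larger

DCCLXXX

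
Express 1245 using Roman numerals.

Convert 1245 to Roman numerals:
  1245 contains 1×1000 (M)
  245 contains 2×100 (CC)
  45 contains 1×40 (XL)
  5 contains 1×5 (V)

MCCXLV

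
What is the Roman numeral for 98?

Convert 98 to Roman numerals:
  98 contains 1×90 (XC)
  8 contains 1×5 (V)
  3 contains 3×1 (III)

XCVIII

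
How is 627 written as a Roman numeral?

Convert 627 to Roman numerals:
  627 contains 1×500 (D)
  127 contains 1×100 (C)
  27 contains 2×10 (XX)
  7 contains 1×5 (V)
  2 contains 2×1 (II)

DCXXVII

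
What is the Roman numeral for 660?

Convert 660 to Roman numerals:
  660 contains 1×500 (D)
  160 contains 1×100 (C)
  60 contains 1×50 (L)
  10 contains 1×10 (X)

DCLX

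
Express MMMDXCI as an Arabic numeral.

MMMDXCI: M=1000, M=1000, M=1000, D=500, XC=90, I=1
1000 + 1000 + 1000 + 500 + 90 + 1 = 3591

3591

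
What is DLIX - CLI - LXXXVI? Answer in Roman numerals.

DLIX = 559, CLI = 151, LXXXVI = 86
559 - 151 = 408
408 - 86 = 322

CCCXXII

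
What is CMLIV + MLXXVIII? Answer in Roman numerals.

CMLIV = 954
MLXXVIII = 1078
954 + 1078 = 2032

MMXXXII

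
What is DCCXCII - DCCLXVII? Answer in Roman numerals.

DCCXCII = 792
DCCLXVII = 767
792 - 767 = 25

XXV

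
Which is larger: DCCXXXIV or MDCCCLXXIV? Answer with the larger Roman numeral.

DCCXXXIV = 734
MDCCCLXXIV = 1874
1874 is larger

MDCCCLXXIV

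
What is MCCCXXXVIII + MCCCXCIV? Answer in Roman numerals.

MCCCXXXVIII = 1338
MCCCXCIV = 1394
1338 + 1394 = 2732

MMDCCXXXII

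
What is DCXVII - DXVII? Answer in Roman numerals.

DCXVII = 617
DXVII = 517
617 - 517 = 100

C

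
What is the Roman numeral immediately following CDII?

CDII = 402; next is 403

CDIII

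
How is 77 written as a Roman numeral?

Convert 77 to Roman numerals:
  77 contains 1×50 (L)
  27 contains 2×10 (XX)
  7 contains 1×5 (V)
  2 contains 2×1 (II)

LXXVII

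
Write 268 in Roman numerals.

Convert 268 to Roman numerals:
  268 contains 2×100 (CC)
  68 contains 1×50 (L)
  18 contains 1×10 (X)
  8 contains 1×5 (V)
  3 contains 3×1 (III)

CCLXVIII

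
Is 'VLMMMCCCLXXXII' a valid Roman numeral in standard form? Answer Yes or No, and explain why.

'VLMMMCCCLXXXII': L should not appear more than once

No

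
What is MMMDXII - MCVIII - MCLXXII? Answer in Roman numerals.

MMMDXII = 3512, MCVIII = 1108, MCLXXII = 1172
3512 - 1108 = 2404
2404 - 1172 = 1232

MCCXXXII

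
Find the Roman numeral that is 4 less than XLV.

XLV = 45
45 - 4 = 41

XLI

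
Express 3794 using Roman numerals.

Convert 3794 to Roman numerals:
  3794 contains 3×1000 (MMM)
  794 contains 1×500 (D)
  294 contains 2×100 (CC)
  94 contains 1×90 (XC)
  4 contains 1×4 (IV)

MMMDCCXCIV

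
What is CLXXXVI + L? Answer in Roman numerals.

CLXXXVI = 186
L = 50
186 + 50 = 236

CCXXXVI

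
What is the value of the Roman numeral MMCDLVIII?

MMCDLVIII: M=1000, M=1000, CD=400, L=50, V=5, I=1, I=1, I=1
1000 + 1000 + 400 + 50 + 5 + 1 + 1 + 1 = 2458

2458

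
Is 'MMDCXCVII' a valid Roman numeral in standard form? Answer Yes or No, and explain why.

'MMDCXCVII': Check the rules: uses only the symbols I, V, X, L, C, D, M; no symbol is repeated more than three times in a row; V, L and D each appear at most once; the only place a smaller symbol precedes a larger one is the allowed subtractive pair XC, the symbol right after such a pair (if any) is smaller than the pair's first symbol, and otherwise the values never increase from left to right. Value: M (1000) + M (1000) + D (500) + C (100) + XC (90) + V (5) + I (1) + I (1) = 2697. So it is a valid standard Roman numeral.

Yes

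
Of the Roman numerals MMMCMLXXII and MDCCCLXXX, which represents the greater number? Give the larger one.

MMMCMLXXII = 3972
MDCCCLXXX = 1880
3972 is larger

MMMCMLXXII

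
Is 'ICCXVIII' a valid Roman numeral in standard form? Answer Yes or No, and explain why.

'ICCXVIII': Invalid subtractive combination: IC

No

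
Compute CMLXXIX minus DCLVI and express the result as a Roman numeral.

CMLXXIX = 979
DCLVI = 656
979 - 656 = 323

CCCXXIII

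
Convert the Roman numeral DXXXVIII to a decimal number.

DXXXVIII: D=500, X=10, X=10, X=10, V=5, I=1, I=1, I=1
500 + 10 + 10 + 10 + 5 + 1 + 1 + 1 = 538

538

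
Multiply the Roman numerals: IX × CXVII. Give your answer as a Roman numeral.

IX = 9
CXVII = 117
9 × 117 = 1053

MLIII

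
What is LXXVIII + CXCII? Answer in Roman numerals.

LXXVIII = 78
CXCII = 192
78 + 192 = 270

CCLXX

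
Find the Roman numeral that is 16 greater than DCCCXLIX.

DCCCXLIX = 849
849 + 16 = 865

DCCCLXV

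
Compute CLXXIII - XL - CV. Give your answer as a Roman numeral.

CLXXIII = 173, XL = 40, CV = 105
173 - 40 = 133
133 - 105 = 28

XXVIII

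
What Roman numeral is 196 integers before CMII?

CMII = 902
902 - 196 = 706

DCCVI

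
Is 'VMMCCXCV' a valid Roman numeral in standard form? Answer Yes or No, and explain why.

'VMMCCXCV': V should not appear more than once

No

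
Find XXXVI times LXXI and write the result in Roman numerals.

XXXVI = 36
LXXI = 71
36 × 71 = 2556

MMDLVI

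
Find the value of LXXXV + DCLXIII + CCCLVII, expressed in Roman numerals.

LXXXV = 85, DCLXIII = 663, CCCLVII = 357
85 + 663 = 748
748 + 357 = 1105

MCV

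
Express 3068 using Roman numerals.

Convert 3068 to Roman numerals:
  3068 contains 3×1000 (MMM)
  68 contains 1×50 (L)
  18 contains 1×10 (X)
  8 contains 1×5 (V)
  3 contains 3×1 (III)

MMMLXVIII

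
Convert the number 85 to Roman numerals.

Convert 85 to Roman numerals:
  85 contains 1×50 (L)
  35 contains 3×10 (XXX)
  5 contains 1×5 (V)

LXXXV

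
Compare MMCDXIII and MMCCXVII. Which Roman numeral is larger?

MMCDXIII = 2413
MMCCXVII = 2217
2413 is larger

MMCDXIII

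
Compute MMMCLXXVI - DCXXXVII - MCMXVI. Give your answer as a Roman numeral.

MMMCLXXVI = 3176, DCXXXVII = 637, MCMXVI = 1916
3176 - 637 = 2539
2539 - 1916 = 623

DCXXIII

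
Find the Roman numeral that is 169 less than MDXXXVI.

MDXXXVI = 1536
1536 - 169 = 1367

MCCCLXVII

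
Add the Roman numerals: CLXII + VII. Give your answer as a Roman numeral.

CLXII = 162
VII = 7
162 + 7 = 169

CLXIX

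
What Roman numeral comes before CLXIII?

CLXIII = 163; previous is 162

CLXII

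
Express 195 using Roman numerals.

Convert 195 to Roman numerals:
  195 contains 1×100 (C)
  95 contains 1×90 (XC)
  5 contains 1×5 (V)

CXCV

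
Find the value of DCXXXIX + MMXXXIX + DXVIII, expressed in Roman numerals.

DCXXXIX = 639, MMXXXIX = 2039, DXVIII = 518
639 + 2039 = 2678
2678 + 518 = 3196

MMMCXCVI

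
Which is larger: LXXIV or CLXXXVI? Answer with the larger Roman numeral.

LXXIV = 74
CLXXXVI = 186
186 is larger

CLXXXVI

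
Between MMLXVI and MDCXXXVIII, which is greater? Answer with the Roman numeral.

MMLXVI = 2066
MDCXXXVIII = 1638
2066 is larger

MMLXVI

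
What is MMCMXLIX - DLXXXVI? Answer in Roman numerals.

MMCMXLIX = 2949
DLXXXVI = 586
2949 - 586 = 2363

MMCCCLXIII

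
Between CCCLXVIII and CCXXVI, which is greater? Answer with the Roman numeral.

CCCLXVIII = 368
CCXXVI = 226
368 is larger

CCCLXVIII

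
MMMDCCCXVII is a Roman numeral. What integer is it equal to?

MMMDCCCXVII: M=1000, M=1000, M=1000, D=500, C=100, C=100, C=100, X=10, V=5, I=1, I=1
1000 + 1000 + 1000 + 500 + 100 + 100 + 100 + 10 + 5 + 1 + 1 = 3817

3817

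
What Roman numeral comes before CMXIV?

CMXIV = 914, so the previous integer is 914 - 1 = 913

CMXIII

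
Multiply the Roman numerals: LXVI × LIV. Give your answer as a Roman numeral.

LXVI = 66
LIV = 54
66 × 54 = 3564

MMMDLXIV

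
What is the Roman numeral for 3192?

Convert 3192 to Roman numerals:
  3192 contains 3×1000 (MMM)
  192 contains 1×100 (C)
  92 contains 1×90 (XC)
  2 contains 2×1 (II)

MMMCXCII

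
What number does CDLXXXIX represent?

CDLXXXIX: CD=400, L=50, X=10, X=10, X=10, IX=9
400 + 50 + 10 + 10 + 10 + 9 = 489

489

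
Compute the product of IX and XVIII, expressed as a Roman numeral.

IX = 9
XVIII = 18
9 × 18 = 162

CLXII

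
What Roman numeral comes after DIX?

DIX = 509; next is 510

DX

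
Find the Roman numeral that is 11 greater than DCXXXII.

DCXXXII = 632
632 + 11 = 643

DCXLIII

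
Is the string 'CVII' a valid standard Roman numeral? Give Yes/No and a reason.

'CVII': Check the rules: uses only the symbols I, V, X, L, C, D, M; no symbol is repeated more than three times in a row; V, L and D each appear at most once; no smaller symbol precedes a larger one (values never increase from left to right). Value: C (100) + V (5) + I (1) + I (1) = 107. So it is a valid standard Roman numeral.

Yes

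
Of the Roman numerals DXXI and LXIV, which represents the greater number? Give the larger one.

DXXI = 521
LXIV = 64
521 is larger

DXXI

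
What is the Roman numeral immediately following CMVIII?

CMVIII = 908, so the next integer is 908 + 1 = 909

CMIX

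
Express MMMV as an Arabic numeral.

MMMV: M=1000, M=1000, M=1000, V=5
1000 + 1000 + 1000 + 5 = 3005

3005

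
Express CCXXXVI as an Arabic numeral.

CCXXXVI: C=100, C=100, X=10, X=10, X=10, V=5, I=1
100 + 100 + 10 + 10 + 10 + 5 + 1 = 236

236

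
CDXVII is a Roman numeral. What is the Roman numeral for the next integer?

CDXVII = 417; next is 418

CDXVIII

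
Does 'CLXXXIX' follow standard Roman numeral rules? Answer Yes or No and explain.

'CLXXXIX': Check the rules: uses only the symbols I, V, X, L, C, D, M; no symbol is repeated more than three times in a row; V, L and D each appear at most once; the only place a smaller symbol precedes a larger one is the allowed subtractive pair IX, the symbol right after such a pair (if any) is smaller than the pair's first symbol, and otherwise the values never increase from left to right. Value: C (100) + L (50) + X (10) + X (10) + X (10) + IX (9) = 189. So it is a valid standard Roman numeral.

Yes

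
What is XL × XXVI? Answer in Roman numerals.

XL = 40
XXVI = 26
40 × 26 = 1040

MXL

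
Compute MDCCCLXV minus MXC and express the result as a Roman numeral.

MDCCCLXV = 1865
MXC = 1090
1865 - 1090 = 775

DCCLXXV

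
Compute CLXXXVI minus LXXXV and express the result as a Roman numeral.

CLXXXVI = 186
LXXXV = 85
186 - 85 = 101

CI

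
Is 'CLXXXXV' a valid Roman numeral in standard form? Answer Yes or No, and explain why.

'CLXXXXV': More than 3 consecutive X's

No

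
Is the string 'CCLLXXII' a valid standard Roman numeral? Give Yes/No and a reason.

'CCLLXXII': L should not appear more than once

No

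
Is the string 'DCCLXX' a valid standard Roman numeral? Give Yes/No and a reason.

'DCCLXX': Check the rules: uses only the symbols I, V, X, L, C, D, M; no symbol is repeated more than three times in a row; V, L and D each appear at most once; no smaller symbol precedes a larger one (values never increase from left to right). Value: D (500) + C (100) + C (100) + L (50) + X (10) + X (10) = 770. So it is a valid standard Roman numeral.

Yes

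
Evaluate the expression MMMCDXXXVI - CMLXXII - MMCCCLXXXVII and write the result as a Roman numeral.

MMMCDXXXVI = 3436, CMLXXII = 972, MMCCCLXXXVII = 2387
3436 - 972 = 2464
2464 - 2387 = 77

LXXVII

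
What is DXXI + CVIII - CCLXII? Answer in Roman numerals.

DXXI = 521, CVIII = 108, CCLXII = 262
521 + 108 = 629
629 - 262 = 367

CCCLXVII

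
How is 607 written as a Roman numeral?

Convert 607 to Roman numerals:
  607 contains 1×500 (D)
  107 contains 1×100 (C)
  7 contains 1×5 (V)
  2 contains 2×1 (II)

DCVII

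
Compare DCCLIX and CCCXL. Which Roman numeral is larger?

DCCLIX = 759
CCCXL = 340
759 is larger

DCCLIX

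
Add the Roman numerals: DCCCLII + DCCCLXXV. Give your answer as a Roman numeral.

DCCCLII = 852
DCCCLXXV = 875
852 + 875 = 1727

MDCCXXVII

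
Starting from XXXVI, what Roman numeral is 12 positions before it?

XXXVI = 36
36 - 12 = 24

XXIV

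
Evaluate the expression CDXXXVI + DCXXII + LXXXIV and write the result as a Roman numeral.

CDXXXVI = 436, DCXXII = 622, LXXXIV = 84
436 + 622 = 1058
1058 + 84 = 1142

MCXLII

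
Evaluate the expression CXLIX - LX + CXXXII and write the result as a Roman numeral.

CXLIX = 149, LX = 60, CXXXII = 132
149 - 60 = 89
89 + 132 = 221

CCXXI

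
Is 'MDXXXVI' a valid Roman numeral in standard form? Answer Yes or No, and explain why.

'MDXXXVI': Check the rules: uses only the symbols I, V, X, L, C, D, M; no symbol is repeated more than three times in a row; V, L and D each appear at most once; no smaller symbol precedes a larger one (values never increase from left to right). Value: M (1000) + D (500) + X (10) + X (10) + X (10) + V (5) + I (1) = 1536. So it is a valid standard Roman numeral.

Yes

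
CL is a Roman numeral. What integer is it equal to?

CL: C=100, L=50
100 + 50 = 150

150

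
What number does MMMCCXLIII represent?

MMMCCXLIII: M=1000, M=1000, M=1000, C=100, C=100, XL=40, I=1, I=1, I=1
1000 + 1000 + 1000 + 100 + 100 + 40 + 1 + 1 + 1 = 3243

3243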